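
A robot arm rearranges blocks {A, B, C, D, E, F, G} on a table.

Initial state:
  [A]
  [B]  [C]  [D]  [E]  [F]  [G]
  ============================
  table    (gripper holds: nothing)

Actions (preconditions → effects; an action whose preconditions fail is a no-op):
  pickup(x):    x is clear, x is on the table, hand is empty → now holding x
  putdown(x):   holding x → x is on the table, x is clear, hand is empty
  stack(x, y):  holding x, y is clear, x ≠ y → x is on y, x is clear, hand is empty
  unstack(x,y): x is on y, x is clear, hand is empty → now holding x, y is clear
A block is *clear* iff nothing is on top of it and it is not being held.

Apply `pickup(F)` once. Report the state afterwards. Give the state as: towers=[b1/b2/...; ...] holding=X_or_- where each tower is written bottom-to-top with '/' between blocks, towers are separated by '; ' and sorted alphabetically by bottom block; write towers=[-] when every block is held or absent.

towers=[B/A; C; D; E; G] holding=F

before: towers=[B/A; C; D; E; F; G] holding=-
pre[pickup(F)]: clear(F) yes, ontable(F) yes, handempty yes
all met → apply pickup(F)
after:  towers=[B/A; C; D; E; G] holding=F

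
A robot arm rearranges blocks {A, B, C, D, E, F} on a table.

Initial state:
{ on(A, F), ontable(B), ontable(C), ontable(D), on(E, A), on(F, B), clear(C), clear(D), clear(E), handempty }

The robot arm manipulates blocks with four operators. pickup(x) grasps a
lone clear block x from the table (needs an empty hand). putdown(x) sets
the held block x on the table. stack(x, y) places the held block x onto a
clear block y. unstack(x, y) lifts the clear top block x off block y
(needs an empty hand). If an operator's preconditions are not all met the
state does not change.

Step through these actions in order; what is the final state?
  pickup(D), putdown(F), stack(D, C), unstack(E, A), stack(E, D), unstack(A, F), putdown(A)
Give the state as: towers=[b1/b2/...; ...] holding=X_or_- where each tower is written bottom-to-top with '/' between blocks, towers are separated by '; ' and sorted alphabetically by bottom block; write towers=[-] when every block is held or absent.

step 1 (pickup(D)): towers=[B/F/A/E; C] holding=D
step 2 (putdown(F)) [no-op]: towers=[B/F/A/E; C] holding=D
step 3 (stack(D, C)): towers=[B/F/A/E; C/D] holding=-
step 4 (unstack(E, A)): towers=[B/F/A; C/D] holding=E
step 5 (stack(E, D)): towers=[B/F/A; C/D/E] holding=-
step 6 (unstack(A, F)): towers=[B/F; C/D/E] holding=A
step 7 (putdown(A)): towers=[A; B/F; C/D/E] holding=-

towers=[A; B/F; C/D/E] holding=-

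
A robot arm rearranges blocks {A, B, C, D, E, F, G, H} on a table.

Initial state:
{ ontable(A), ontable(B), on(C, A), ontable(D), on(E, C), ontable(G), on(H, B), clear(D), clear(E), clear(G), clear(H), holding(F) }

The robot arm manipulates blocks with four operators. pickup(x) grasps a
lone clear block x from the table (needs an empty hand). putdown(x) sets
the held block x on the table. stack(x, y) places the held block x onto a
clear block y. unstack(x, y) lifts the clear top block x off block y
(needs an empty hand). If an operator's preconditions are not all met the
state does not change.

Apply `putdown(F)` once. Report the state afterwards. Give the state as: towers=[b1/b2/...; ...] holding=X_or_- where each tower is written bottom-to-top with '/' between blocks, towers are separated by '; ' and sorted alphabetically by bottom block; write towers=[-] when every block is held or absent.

before: towers=[A/C/E; B/H; D; G] holding=F
pre[putdown(F)]: holding(F) ok
all met → apply putdown(F)
after:  towers=[A/C/E; B/H; D; F; G] holding=-

towers=[A/C/E; B/H; D; F; G] holding=-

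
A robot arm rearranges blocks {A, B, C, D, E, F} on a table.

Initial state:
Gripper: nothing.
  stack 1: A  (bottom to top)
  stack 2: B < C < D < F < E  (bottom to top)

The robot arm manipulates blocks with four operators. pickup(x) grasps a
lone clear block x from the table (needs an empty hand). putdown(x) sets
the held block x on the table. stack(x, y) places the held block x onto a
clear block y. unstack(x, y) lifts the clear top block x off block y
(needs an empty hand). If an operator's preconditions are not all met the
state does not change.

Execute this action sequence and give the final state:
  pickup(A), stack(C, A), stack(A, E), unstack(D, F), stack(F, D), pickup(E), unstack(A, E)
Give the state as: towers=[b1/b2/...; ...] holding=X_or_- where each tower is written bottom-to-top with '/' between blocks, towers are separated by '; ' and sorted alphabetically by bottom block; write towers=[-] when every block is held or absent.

step 1 (pickup(A)): towers=[B/C/D/F/E] holding=A
step 2 (stack(C, A)) [no-op]: towers=[B/C/D/F/E] holding=A
step 3 (stack(A, E)): towers=[B/C/D/F/E/A] holding=-
step 4 (unstack(D, F)) [no-op]: towers=[B/C/D/F/E/A] holding=-
step 5 (stack(F, D)) [no-op]: towers=[B/C/D/F/E/A] holding=-
step 6 (pickup(E)) [no-op]: towers=[B/C/D/F/E/A] holding=-
step 7 (unstack(A, E)): towers=[B/C/D/F/E] holding=A

towers=[B/C/D/F/E] holding=A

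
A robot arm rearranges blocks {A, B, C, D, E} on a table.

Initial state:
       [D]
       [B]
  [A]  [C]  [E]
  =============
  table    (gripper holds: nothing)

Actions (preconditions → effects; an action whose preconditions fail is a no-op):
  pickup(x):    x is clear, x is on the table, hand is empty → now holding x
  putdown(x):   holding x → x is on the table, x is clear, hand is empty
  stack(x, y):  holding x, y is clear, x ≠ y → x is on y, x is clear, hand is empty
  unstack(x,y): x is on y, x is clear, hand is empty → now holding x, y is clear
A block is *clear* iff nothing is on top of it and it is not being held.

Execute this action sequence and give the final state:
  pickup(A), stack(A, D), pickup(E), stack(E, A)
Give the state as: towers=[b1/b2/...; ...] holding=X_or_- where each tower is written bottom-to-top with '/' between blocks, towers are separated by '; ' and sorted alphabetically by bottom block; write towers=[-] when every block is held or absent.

towers=[C/B/D/A/E] holding=-

step 1 (pickup(A)): towers=[C/B/D; E] holding=A
step 2 (stack(A, D)): towers=[C/B/D/A; E] holding=-
step 3 (pickup(E)): towers=[C/B/D/A] holding=E
step 4 (stack(E, A)): towers=[C/B/D/A/E] holding=-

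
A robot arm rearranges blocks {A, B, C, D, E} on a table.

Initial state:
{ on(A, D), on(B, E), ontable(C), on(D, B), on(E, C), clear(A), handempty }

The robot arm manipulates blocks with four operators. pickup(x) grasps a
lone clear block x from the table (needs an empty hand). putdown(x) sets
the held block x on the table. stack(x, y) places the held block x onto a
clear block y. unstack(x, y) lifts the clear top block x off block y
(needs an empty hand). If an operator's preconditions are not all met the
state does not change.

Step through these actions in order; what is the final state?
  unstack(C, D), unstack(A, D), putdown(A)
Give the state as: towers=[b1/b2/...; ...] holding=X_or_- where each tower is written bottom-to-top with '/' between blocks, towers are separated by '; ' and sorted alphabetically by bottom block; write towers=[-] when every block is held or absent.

step 1 (unstack(C, D)) [no-op]: towers=[C/E/B/D/A] holding=-
step 2 (unstack(A, D)): towers=[C/E/B/D] holding=A
step 3 (putdown(A)): towers=[A; C/E/B/D] holding=-

towers=[A; C/E/B/D] holding=-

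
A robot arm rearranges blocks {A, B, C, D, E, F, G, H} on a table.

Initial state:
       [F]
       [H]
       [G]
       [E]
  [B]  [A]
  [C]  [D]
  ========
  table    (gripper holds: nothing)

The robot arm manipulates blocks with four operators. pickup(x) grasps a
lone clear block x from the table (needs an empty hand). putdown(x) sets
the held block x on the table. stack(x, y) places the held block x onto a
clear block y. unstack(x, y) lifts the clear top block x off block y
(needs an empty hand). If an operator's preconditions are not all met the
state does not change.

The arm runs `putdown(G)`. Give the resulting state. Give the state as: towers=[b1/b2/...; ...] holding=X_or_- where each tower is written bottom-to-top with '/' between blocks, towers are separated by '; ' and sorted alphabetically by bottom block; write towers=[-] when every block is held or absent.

before: towers=[C/B; D/A/E/G/H/F] holding=-
pre[putdown(G)]: holding(G) fail
holding(G) unmet → putdown(G) is a no-op
after:  towers=[C/B; D/A/E/G/H/F] holding=-

towers=[C/B; D/A/E/G/H/F] holding=-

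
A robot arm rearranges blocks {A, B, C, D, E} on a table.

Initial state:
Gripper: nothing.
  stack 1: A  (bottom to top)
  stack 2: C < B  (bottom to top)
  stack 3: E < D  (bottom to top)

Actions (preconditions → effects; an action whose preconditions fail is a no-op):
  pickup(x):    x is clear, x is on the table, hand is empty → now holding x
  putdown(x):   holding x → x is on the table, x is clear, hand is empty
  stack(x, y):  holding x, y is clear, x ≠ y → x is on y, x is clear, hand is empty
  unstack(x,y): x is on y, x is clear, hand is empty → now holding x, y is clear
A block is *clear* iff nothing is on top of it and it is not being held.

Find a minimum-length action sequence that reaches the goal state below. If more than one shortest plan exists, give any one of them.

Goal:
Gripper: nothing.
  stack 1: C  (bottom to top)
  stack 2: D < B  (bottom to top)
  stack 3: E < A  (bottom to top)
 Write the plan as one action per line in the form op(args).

step 1 (unstack(D, E)): towers=[A; C/B; E] holding=D
step 2 (putdown(D)): towers=[A; C/B; D; E] holding=-
step 3 (unstack(B, C)): towers=[A; C; D; E] holding=B
step 4 (stack(B, D)): towers=[A; C; D/B; E] holding=-
step 5 (pickup(A)): towers=[C; D/B; E] holding=A
step 6 (stack(A, E)): towers=[C; D/B; E/A] holding=-
goal check: towers=[C; D/B; E/A] holding=- — reached (length 6, optimal by BFS)

unstack(D, E)
putdown(D)
unstack(B, C)
stack(B, D)
pickup(A)
stack(A, E)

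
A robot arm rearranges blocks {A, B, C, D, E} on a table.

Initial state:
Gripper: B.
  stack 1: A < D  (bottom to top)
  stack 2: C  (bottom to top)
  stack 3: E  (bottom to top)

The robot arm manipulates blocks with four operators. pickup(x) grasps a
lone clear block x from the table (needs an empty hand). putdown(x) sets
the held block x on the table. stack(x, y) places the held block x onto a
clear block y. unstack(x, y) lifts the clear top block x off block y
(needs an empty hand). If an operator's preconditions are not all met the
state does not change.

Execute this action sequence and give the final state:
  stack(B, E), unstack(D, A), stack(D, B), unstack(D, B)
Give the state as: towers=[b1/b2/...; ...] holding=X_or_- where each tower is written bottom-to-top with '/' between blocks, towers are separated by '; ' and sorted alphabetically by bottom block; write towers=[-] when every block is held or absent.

towers=[A; C; E/B] holding=D

step 1 (stack(B, E)): towers=[A/D; C; E/B] holding=-
step 2 (unstack(D, A)): towers=[A; C; E/B] holding=D
step 3 (stack(D, B)): towers=[A; C; E/B/D] holding=-
step 4 (unstack(D, B)): towers=[A; C; E/B] holding=D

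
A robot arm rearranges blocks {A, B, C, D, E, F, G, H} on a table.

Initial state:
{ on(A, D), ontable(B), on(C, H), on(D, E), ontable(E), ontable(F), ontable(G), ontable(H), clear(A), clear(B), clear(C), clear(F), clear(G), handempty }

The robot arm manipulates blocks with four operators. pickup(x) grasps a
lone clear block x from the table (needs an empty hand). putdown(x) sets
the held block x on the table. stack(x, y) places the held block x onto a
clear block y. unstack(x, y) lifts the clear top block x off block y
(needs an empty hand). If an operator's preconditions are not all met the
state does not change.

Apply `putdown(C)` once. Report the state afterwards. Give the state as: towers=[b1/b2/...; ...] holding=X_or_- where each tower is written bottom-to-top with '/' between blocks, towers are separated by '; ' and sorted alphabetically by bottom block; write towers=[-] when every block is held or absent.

towers=[B; E/D/A; F; G; H/C] holding=-

before: towers=[B; E/D/A; F; G; H/C] holding=-
pre[putdown(C)]: holding(C) ✗
holding(C) unmet → putdown(C) is a no-op
after:  towers=[B; E/D/A; F; G; H/C] holding=-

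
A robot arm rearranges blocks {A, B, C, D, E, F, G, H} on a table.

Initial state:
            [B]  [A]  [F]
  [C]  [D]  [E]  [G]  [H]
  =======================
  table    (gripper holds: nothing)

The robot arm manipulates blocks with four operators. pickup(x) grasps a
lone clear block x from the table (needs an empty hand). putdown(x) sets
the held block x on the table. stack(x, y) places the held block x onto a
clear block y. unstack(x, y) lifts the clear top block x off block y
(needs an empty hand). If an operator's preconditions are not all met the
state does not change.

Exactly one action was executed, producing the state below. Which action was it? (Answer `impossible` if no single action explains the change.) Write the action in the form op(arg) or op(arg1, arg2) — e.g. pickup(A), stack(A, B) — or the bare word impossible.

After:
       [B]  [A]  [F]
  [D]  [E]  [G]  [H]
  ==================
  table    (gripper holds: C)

pickup(C)

target: towers=[D; E/B; G/A; H/F] holding=C
     unstack(A, G) → towers=[C; D; E/B; G; H/F] holding=A
     unstack(B, E) → towers=[C; D; E; G/A; H/F] holding=B
     unstack(F, H) → towers=[C; D; E/B; G/A; H] holding=F
         pickup(D) → towers=[C; E/B; G/A; H/F] holding=D
         pickup(C) → towers=[D; E/B; G/A; H/F] holding=C  ← match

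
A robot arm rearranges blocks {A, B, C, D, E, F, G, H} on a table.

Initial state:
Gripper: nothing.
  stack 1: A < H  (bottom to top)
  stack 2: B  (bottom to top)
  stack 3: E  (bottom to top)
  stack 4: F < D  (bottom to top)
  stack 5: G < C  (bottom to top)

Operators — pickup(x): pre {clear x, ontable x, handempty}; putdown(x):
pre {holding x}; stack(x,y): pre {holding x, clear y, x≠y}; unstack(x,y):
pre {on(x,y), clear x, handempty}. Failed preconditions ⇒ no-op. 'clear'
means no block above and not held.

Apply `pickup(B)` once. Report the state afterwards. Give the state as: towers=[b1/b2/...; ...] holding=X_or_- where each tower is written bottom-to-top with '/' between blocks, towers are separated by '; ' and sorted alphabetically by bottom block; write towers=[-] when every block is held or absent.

before: towers=[A/H; B; E; F/D; G/C] holding=-
pre[pickup(B)]: clear(B) ok, ontable(B) ok, handempty ok
all met → apply pickup(B)
after:  towers=[A/H; E; F/D; G/C] holding=B

towers=[A/H; E; F/D; G/C] holding=B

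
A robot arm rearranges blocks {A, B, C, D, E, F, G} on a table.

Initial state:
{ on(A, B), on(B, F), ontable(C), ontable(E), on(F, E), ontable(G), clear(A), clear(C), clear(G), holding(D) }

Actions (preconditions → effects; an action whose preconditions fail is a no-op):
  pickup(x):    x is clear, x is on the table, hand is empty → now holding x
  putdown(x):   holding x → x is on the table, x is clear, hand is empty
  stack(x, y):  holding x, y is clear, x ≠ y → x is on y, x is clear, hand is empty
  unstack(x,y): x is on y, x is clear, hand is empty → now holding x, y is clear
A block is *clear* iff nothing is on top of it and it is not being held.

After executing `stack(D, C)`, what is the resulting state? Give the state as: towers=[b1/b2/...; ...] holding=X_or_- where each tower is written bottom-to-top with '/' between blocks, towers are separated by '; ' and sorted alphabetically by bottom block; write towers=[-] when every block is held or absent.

towers=[C/D; E/F/B/A; G] holding=-

before: towers=[C; E/F/B/A; G] holding=D
pre[stack(D, C)]: holding(D) ok, clear(C) ok, D≠C ok
all met → apply stack(D, C)
after:  towers=[C/D; E/F/B/A; G] holding=-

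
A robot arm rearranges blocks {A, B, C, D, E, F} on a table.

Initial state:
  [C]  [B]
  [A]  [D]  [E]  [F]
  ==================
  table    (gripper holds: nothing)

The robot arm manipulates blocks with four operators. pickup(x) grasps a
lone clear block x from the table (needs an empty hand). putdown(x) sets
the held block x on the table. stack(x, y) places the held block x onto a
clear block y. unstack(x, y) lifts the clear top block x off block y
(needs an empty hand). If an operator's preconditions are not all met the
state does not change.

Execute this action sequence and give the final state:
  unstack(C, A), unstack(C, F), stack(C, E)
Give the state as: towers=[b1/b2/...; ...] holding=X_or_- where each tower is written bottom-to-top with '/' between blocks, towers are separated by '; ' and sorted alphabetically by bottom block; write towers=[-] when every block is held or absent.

towers=[A; D/B; E/C; F] holding=-

step 1 (unstack(C, A)): towers=[A; D/B; E; F] holding=C
step 2 (unstack(C, F)) [no-op]: towers=[A; D/B; E; F] holding=C
step 3 (stack(C, E)): towers=[A; D/B; E/C; F] holding=-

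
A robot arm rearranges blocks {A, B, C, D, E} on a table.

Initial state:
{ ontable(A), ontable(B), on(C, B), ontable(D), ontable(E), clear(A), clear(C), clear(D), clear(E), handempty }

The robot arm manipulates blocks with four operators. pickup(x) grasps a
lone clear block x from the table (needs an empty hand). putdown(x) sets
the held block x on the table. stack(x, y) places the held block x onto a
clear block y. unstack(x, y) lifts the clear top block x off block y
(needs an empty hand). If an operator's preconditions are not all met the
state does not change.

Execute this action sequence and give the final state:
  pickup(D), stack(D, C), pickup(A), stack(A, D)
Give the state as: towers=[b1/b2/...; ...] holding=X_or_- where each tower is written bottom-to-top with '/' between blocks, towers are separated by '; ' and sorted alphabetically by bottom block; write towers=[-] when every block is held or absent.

step 1 (pickup(D)): towers=[A; B/C; E] holding=D
step 2 (stack(D, C)): towers=[A; B/C/D; E] holding=-
step 3 (pickup(A)): towers=[B/C/D; E] holding=A
step 4 (stack(A, D)): towers=[B/C/D/A; E] holding=-

towers=[B/C/D/A; E] holding=-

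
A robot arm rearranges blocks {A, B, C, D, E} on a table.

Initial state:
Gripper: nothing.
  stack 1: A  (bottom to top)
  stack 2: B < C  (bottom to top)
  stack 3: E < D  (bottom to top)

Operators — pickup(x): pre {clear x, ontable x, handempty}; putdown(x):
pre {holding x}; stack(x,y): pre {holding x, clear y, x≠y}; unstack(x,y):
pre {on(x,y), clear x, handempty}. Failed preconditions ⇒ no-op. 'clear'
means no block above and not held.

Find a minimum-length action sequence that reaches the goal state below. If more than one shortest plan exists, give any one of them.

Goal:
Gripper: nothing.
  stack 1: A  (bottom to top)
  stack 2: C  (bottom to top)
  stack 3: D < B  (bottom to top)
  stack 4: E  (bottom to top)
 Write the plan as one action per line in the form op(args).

step 1 (unstack(D, E)): towers=[A; B/C; E] holding=D
step 2 (putdown(D)): towers=[A; B/C; D; E] holding=-
step 3 (unstack(C, B)): towers=[A; B; D; E] holding=C
step 4 (putdown(C)): towers=[A; B; C; D; E] holding=-
step 5 (pickup(B)): towers=[A; C; D; E] holding=B
step 6 (stack(B, D)): towers=[A; C; D/B; E] holding=-
goal check: towers=[A; C; D/B; E] holding=- — reached (length 6, optimal by BFS)

unstack(D, E)
putdown(D)
unstack(C, B)
putdown(C)
pickup(B)
stack(B, D)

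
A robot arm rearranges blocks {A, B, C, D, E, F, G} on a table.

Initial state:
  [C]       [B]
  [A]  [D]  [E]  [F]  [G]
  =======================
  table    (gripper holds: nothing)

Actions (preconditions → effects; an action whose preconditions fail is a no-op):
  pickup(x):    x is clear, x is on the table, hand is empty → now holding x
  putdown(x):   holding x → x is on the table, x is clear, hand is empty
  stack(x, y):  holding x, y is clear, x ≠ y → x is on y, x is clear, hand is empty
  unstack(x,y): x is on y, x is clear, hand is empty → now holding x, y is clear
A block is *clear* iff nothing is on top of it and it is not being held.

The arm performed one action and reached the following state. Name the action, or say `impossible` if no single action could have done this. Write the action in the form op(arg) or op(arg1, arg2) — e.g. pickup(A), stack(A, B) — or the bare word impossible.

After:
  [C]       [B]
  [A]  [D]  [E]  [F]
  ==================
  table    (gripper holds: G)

target: towers=[A/C; D; E/B; F] holding=G
     unstack(B, E) → towers=[A/C; D; E; F; G] holding=B
         pickup(F) → towers=[A/C; D; E/B; G] holding=F
         pickup(G) → towers=[A/C; D; E/B; F] holding=G  ← match
         pickup(D) → towers=[A/C; E/B; F; G] holding=D
     unstack(C, A) → towers=[A; D; E/B; F; G] holding=C

pickup(G)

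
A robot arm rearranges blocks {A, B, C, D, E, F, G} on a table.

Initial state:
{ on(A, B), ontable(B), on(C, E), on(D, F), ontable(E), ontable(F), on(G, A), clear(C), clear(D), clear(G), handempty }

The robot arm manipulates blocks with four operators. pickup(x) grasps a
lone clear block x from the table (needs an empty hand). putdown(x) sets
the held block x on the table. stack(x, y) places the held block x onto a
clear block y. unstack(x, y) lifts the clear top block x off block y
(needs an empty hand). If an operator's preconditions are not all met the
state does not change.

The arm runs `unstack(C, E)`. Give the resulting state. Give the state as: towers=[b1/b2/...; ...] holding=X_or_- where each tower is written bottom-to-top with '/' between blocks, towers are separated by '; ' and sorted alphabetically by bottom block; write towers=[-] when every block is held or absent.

towers=[B/A/G; E; F/D] holding=C

before: towers=[B/A/G; E/C; F/D] holding=-
pre[unstack(C, E)]: on(C,E) ✓, clear(C) ✓, handempty ✓
all met → apply unstack(C, E)
after:  towers=[B/A/G; E; F/D] holding=C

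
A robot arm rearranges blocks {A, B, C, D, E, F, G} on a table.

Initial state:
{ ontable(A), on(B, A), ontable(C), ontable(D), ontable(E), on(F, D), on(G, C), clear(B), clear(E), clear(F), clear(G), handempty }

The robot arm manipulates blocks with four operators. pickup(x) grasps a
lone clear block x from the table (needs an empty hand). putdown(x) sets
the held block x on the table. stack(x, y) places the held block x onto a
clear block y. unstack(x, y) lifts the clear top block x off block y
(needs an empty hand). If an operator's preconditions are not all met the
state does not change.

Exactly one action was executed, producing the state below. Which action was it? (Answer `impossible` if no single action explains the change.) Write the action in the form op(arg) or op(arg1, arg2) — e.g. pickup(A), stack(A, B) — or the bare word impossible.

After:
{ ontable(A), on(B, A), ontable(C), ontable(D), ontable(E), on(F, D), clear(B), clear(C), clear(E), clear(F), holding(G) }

unstack(G, C)

target: towers=[A/B; C; D/F; E] holding=G
     unstack(B, A) → towers=[A; C/G; D/F; E] holding=B
     unstack(F, D) → towers=[A/B; C/G; D; E] holding=F
     unstack(G, C) → towers=[A/B; C; D/F; E] holding=G  ← match
         pickup(E) → towers=[A/B; C/G; D/F] holding=E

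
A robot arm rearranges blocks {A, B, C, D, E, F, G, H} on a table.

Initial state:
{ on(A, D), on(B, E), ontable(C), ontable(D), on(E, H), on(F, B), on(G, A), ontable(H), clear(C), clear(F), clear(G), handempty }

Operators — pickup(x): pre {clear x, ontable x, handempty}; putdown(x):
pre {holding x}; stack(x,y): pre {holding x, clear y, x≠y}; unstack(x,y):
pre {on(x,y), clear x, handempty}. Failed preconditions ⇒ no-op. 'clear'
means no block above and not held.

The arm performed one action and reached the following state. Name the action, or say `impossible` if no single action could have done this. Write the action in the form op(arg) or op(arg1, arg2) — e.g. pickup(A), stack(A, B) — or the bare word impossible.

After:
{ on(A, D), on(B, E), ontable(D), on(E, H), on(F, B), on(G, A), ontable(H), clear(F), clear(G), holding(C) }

pickup(C)

target: towers=[D/A/G; H/E/B/F] holding=C
     unstack(G, A) → towers=[C; D/A; H/E/B/F] holding=G
     unstack(F, B) → towers=[C; D/A/G; H/E/B] holding=F
         pickup(C) → towers=[D/A/G; H/E/B/F] holding=C  ← match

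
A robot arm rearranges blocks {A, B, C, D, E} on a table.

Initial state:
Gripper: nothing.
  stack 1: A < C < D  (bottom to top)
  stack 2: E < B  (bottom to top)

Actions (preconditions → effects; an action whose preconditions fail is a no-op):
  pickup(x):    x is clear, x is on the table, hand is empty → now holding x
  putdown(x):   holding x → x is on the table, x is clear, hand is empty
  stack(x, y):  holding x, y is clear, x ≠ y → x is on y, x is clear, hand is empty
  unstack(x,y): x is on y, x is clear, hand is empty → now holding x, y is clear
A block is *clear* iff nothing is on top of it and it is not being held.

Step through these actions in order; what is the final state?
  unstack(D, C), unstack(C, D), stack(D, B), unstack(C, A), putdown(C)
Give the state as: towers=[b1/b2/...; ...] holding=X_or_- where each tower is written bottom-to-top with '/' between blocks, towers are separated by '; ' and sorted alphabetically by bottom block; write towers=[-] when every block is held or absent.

step 1 (unstack(D, C)): towers=[A/C; E/B] holding=D
step 2 (unstack(C, D)) [no-op]: towers=[A/C; E/B] holding=D
step 3 (stack(D, B)): towers=[A/C; E/B/D] holding=-
step 4 (unstack(C, A)): towers=[A; E/B/D] holding=C
step 5 (putdown(C)): towers=[A; C; E/B/D] holding=-

towers=[A; C; E/B/D] holding=-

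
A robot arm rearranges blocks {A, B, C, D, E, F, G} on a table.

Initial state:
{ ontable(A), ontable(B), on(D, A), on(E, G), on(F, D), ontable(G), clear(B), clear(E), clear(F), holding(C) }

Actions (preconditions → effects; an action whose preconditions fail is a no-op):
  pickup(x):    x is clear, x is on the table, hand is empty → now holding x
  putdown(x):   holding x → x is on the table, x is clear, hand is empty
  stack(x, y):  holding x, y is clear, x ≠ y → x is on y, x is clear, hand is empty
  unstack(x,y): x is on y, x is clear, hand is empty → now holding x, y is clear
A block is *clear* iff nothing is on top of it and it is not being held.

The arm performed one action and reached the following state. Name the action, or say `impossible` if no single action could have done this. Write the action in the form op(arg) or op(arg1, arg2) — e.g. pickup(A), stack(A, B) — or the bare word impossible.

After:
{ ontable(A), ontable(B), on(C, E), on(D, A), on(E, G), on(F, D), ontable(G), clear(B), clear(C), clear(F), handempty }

target: towers=[A/D/F; B; G/E/C] holding=-
        putdown(C) → towers=[A/D/F; B; C; G/E] holding=-
       stack(C, B) → towers=[A/D/F; B/C; G/E] holding=-
       stack(C, F) → towers=[A/D/F/C; B; G/E] holding=-
       stack(C, E) → towers=[A/D/F; B; G/E/C] holding=-  ← match

stack(C, E)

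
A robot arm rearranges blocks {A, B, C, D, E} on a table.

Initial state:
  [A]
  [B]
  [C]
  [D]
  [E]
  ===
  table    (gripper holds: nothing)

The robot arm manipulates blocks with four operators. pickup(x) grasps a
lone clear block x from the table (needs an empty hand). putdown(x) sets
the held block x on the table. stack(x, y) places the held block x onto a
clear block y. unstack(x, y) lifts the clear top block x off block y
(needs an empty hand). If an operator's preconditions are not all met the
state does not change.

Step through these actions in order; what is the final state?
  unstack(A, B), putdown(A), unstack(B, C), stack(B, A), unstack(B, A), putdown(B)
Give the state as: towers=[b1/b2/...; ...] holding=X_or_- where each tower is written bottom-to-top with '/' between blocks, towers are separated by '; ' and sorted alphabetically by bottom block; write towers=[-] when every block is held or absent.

towers=[A; B; E/D/C] holding=-

step 1 (unstack(A, B)): towers=[E/D/C/B] holding=A
step 2 (putdown(A)): towers=[A; E/D/C/B] holding=-
step 3 (unstack(B, C)): towers=[A; E/D/C] holding=B
step 4 (stack(B, A)): towers=[A/B; E/D/C] holding=-
step 5 (unstack(B, A)): towers=[A; E/D/C] holding=B
step 6 (putdown(B)): towers=[A; B; E/D/C] holding=-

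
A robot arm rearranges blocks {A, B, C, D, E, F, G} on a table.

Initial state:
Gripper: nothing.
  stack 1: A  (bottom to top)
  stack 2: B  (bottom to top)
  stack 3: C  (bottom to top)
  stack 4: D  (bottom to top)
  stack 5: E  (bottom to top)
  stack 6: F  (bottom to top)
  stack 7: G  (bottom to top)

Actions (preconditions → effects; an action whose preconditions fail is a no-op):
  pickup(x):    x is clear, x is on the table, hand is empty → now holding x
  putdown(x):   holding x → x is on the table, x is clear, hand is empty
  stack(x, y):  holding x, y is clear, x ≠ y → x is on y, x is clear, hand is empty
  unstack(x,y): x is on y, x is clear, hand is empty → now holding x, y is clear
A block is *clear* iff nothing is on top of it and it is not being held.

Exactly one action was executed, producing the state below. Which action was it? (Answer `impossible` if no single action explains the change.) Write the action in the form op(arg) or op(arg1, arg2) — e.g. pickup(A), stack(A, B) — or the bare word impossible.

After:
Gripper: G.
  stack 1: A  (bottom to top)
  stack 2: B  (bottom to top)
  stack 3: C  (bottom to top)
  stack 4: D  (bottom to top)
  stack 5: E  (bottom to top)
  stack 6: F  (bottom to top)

target: towers=[A; B; C; D; E; F] holding=G
         pickup(B) → towers=[A; C; D; E; F; G] holding=B
         pickup(F) → towers=[A; B; C; D; E; G] holding=F
         pickup(G) → towers=[A; B; C; D; E; F] holding=G  ← match
         pickup(D) → towers=[A; B; C; E; F; G] holding=D
         pickup(A) → towers=[B; C; D; E; F; G] holding=A
         pickup(E) → towers=[A; B; C; D; F; G] holding=E
         pickup(C) → towers=[A; B; D; E; F; G] holding=C

pickup(G)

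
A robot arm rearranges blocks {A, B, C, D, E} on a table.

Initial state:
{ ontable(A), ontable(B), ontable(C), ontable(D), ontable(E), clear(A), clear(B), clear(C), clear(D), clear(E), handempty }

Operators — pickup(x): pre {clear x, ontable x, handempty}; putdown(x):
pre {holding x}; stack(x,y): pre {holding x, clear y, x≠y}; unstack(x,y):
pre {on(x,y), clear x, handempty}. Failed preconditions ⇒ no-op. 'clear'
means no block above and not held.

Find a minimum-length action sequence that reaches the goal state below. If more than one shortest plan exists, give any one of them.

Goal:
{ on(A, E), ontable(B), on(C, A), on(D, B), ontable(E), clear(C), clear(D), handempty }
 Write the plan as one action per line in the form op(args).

pickup(D)
stack(D, B)
pickup(A)
stack(A, E)
pickup(C)
stack(C, A)

step 1 (pickup(D)): towers=[A; B; C; E] holding=D
step 2 (stack(D, B)): towers=[A; B/D; C; E] holding=-
step 3 (pickup(A)): towers=[B/D; C; E] holding=A
step 4 (stack(A, E)): towers=[B/D; C; E/A] holding=-
step 5 (pickup(C)): towers=[B/D; E/A] holding=C
step 6 (stack(C, A)): towers=[B/D; E/A/C] holding=-
goal check: towers=[B/D; E/A/C] holding=- — reached (length 6, optimal by BFS)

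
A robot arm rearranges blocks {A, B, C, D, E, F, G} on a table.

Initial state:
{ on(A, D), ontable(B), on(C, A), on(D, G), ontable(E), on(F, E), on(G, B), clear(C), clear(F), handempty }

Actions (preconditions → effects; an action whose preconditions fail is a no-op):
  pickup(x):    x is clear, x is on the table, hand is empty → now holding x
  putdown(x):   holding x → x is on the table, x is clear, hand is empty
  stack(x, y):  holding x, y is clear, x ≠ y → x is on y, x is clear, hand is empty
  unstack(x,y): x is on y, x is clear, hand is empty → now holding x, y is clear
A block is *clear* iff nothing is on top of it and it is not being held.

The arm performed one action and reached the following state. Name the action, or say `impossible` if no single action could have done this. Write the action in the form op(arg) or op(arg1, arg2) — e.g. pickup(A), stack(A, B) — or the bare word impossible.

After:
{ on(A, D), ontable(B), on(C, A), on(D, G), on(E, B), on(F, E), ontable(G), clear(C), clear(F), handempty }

target: towers=[B/E/F; G/D/A/C] holding=-
     unstack(F, E) → towers=[B/G/D/A/C; E] holding=F
     unstack(C, A) → towers=[B/G/D/A; E/F] holding=C
none of the 2 applicable actions match → impossible

impossible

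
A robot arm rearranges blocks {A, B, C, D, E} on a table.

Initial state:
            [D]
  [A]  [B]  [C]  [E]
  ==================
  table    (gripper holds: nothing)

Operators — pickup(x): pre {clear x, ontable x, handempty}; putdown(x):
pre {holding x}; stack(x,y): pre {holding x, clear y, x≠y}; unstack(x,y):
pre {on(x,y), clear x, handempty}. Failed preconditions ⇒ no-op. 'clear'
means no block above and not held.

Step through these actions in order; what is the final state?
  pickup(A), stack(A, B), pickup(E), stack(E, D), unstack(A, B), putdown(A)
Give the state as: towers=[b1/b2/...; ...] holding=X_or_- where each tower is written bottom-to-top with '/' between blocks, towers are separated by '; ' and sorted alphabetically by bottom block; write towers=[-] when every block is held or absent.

step 1 (pickup(A)): towers=[B; C/D; E] holding=A
step 2 (stack(A, B)): towers=[B/A; C/D; E] holding=-
step 3 (pickup(E)): towers=[B/A; C/D] holding=E
step 4 (stack(E, D)): towers=[B/A; C/D/E] holding=-
step 5 (unstack(A, B)): towers=[B; C/D/E] holding=A
step 6 (putdown(A)): towers=[A; B; C/D/E] holding=-

towers=[A; B; C/D/E] holding=-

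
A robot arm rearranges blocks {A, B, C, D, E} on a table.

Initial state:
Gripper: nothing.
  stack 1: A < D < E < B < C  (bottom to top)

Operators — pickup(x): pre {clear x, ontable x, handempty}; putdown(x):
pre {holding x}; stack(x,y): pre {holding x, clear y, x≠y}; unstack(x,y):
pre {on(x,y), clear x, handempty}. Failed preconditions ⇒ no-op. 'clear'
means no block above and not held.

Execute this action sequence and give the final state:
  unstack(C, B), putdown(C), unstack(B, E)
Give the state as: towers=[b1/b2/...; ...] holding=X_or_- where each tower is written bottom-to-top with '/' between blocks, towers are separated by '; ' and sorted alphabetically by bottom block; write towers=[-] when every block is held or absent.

towers=[A/D/E; C] holding=B

step 1 (unstack(C, B)): towers=[A/D/E/B] holding=C
step 2 (putdown(C)): towers=[A/D/E/B; C] holding=-
step 3 (unstack(B, E)): towers=[A/D/E; C] holding=B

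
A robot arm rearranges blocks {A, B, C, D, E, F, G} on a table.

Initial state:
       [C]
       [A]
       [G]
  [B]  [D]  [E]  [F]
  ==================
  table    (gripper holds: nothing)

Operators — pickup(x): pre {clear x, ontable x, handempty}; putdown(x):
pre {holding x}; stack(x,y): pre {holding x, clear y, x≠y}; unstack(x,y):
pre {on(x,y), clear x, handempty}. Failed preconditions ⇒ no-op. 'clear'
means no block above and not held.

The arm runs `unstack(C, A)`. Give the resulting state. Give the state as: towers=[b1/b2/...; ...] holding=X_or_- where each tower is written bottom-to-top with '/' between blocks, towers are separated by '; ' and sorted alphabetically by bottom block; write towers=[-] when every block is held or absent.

before: towers=[B; D/G/A/C; E; F] holding=-
pre[unstack(C, A)]: on(C,A) ok, clear(C) ok, handempty ok
all met → apply unstack(C, A)
after:  towers=[B; D/G/A; E; F] holding=C

towers=[B; D/G/A; E; F] holding=C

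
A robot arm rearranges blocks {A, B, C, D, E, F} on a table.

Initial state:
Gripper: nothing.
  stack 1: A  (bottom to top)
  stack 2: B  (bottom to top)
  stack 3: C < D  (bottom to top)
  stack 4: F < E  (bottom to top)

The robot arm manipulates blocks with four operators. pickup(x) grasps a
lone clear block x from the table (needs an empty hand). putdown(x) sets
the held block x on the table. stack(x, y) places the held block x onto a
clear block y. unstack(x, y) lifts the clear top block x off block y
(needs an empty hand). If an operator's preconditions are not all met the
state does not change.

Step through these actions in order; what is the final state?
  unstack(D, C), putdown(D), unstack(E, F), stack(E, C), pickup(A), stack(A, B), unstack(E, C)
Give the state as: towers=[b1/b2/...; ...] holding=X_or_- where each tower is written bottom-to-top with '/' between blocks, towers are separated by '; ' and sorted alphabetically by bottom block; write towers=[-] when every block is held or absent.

step 1 (unstack(D, C)): towers=[A; B; C; F/E] holding=D
step 2 (putdown(D)): towers=[A; B; C; D; F/E] holding=-
step 3 (unstack(E, F)): towers=[A; B; C; D; F] holding=E
step 4 (stack(E, C)): towers=[A; B; C/E; D; F] holding=-
step 5 (pickup(A)): towers=[B; C/E; D; F] holding=A
step 6 (stack(A, B)): towers=[B/A; C/E; D; F] holding=-
step 7 (unstack(E, C)): towers=[B/A; C; D; F] holding=E

towers=[B/A; C; D; F] holding=E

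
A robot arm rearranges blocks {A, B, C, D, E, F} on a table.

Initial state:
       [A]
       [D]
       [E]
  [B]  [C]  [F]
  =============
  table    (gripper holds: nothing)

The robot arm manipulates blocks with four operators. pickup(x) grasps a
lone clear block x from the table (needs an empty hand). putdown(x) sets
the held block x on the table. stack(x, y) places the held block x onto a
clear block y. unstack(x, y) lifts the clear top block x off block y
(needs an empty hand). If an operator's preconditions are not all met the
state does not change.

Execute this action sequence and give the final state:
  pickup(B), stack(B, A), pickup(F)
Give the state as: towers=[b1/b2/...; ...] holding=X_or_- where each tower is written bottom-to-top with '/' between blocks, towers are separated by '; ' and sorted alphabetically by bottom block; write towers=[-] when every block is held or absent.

step 1 (pickup(B)): towers=[C/E/D/A; F] holding=B
step 2 (stack(B, A)): towers=[C/E/D/A/B; F] holding=-
step 3 (pickup(F)): towers=[C/E/D/A/B] holding=F

towers=[C/E/D/A/B] holding=F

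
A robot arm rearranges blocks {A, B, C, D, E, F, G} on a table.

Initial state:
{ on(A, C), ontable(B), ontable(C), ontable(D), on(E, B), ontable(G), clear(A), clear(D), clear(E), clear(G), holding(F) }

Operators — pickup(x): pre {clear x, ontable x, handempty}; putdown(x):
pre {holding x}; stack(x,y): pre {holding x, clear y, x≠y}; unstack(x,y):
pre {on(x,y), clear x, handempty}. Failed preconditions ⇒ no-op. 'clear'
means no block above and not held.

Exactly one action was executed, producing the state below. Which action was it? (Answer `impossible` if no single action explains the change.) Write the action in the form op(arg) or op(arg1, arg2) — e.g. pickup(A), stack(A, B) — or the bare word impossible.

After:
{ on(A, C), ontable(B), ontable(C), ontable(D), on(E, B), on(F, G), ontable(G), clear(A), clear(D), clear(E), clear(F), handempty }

target: towers=[B/E; C/A; D; G/F] holding=-
        putdown(F) → towers=[B/E; C/A; D; F; G] holding=-
       stack(F, G) → towers=[B/E; C/A; D; G/F] holding=-  ← match
       stack(F, D) → towers=[B/E; C/A; D/F; G] holding=-
       stack(F, A) → towers=[B/E; C/A/F; D; G] holding=-
       stack(F, E) → towers=[B/E/F; C/A; D; G] holding=-

stack(F, G)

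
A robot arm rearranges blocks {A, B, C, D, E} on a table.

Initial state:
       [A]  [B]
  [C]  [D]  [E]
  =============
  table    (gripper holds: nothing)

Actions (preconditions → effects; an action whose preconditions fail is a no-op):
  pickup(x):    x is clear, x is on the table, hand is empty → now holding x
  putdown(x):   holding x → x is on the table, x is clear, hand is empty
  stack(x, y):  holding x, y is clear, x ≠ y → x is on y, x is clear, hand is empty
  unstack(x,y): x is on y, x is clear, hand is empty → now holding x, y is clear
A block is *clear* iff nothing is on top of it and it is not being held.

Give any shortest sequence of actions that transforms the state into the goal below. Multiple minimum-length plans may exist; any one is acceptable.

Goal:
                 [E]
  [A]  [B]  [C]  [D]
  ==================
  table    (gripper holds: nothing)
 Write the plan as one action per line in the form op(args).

step 1 (unstack(B, E)): towers=[C; D/A; E] holding=B
step 2 (putdown(B)): towers=[B; C; D/A; E] holding=-
step 3 (unstack(A, D)): towers=[B; C; D; E] holding=A
step 4 (putdown(A)): towers=[A; B; C; D; E] holding=-
step 5 (pickup(E)): towers=[A; B; C; D] holding=E
step 6 (stack(E, D)): towers=[A; B; C; D/E] holding=-
goal check: towers=[A; B; C; D/E] holding=- — reached (length 6, optimal by BFS)

unstack(B, E)
putdown(B)
unstack(A, D)
putdown(A)
pickup(E)
stack(E, D)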